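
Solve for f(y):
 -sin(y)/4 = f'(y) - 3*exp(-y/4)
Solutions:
 f(y) = C1 + cos(y)/4 - 12*exp(-y/4)


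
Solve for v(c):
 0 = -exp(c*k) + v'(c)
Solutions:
 v(c) = C1 + exp(c*k)/k


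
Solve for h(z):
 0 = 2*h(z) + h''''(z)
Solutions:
 h(z) = (C1*sin(2^(3/4)*z/2) + C2*cos(2^(3/4)*z/2))*exp(-2^(3/4)*z/2) + (C3*sin(2^(3/4)*z/2) + C4*cos(2^(3/4)*z/2))*exp(2^(3/4)*z/2)


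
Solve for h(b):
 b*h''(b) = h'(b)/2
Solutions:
 h(b) = C1 + C2*b^(3/2)


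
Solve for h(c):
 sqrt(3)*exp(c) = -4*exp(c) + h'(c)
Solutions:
 h(c) = C1 + sqrt(3)*exp(c) + 4*exp(c)


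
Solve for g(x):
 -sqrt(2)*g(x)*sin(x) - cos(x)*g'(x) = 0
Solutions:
 g(x) = C1*cos(x)^(sqrt(2))


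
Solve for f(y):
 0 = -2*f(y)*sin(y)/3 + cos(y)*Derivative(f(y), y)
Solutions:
 f(y) = C1/cos(y)^(2/3)


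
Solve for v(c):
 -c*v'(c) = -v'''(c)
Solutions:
 v(c) = C1 + Integral(C2*airyai(c) + C3*airybi(c), c)


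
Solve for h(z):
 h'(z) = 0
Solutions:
 h(z) = C1


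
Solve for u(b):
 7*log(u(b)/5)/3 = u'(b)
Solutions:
 3*Integral(1/(-log(_y) + log(5)), (_y, u(b)))/7 = C1 - b


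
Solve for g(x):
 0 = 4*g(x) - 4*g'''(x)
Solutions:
 g(x) = C3*exp(x) + (C1*sin(sqrt(3)*x/2) + C2*cos(sqrt(3)*x/2))*exp(-x/2)


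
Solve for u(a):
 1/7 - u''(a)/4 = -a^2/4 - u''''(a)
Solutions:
 u(a) = C1 + C2*a + C3*exp(-a/2) + C4*exp(a/2) + a^4/12 + 30*a^2/7


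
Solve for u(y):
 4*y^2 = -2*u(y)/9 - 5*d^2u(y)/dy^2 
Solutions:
 u(y) = C1*sin(sqrt(10)*y/15) + C2*cos(sqrt(10)*y/15) - 18*y^2 + 810


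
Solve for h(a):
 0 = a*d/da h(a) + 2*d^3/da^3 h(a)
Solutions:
 h(a) = C1 + Integral(C2*airyai(-2^(2/3)*a/2) + C3*airybi(-2^(2/3)*a/2), a)


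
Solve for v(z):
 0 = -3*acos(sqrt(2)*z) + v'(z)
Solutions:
 v(z) = C1 + 3*z*acos(sqrt(2)*z) - 3*sqrt(2)*sqrt(1 - 2*z^2)/2


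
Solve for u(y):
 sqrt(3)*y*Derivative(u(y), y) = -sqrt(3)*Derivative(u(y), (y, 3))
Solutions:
 u(y) = C1 + Integral(C2*airyai(-y) + C3*airybi(-y), y)


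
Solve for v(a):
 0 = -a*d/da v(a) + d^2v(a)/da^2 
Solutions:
 v(a) = C1 + C2*erfi(sqrt(2)*a/2)


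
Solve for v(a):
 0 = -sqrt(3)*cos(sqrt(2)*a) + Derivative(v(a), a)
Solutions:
 v(a) = C1 + sqrt(6)*sin(sqrt(2)*a)/2


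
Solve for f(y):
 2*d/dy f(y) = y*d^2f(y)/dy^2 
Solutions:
 f(y) = C1 + C2*y^3


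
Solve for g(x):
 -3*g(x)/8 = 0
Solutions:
 g(x) = 0


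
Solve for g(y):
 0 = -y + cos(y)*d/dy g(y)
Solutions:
 g(y) = C1 + Integral(y/cos(y), y)


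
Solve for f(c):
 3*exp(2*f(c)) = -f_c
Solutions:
 f(c) = log(-sqrt(-1/(C1 - 3*c))) - log(2)/2
 f(c) = log(-1/(C1 - 3*c))/2 - log(2)/2


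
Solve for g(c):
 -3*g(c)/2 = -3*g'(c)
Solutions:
 g(c) = C1*exp(c/2)


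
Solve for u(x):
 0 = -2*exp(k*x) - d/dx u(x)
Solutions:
 u(x) = C1 - 2*exp(k*x)/k


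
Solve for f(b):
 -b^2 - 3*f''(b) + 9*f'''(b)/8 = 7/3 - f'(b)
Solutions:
 f(b) = C1 + C2*exp(2*b*(2 - sqrt(2))/3) + C3*exp(2*b*(sqrt(2) + 2)/3) + b^3/3 + 3*b^2 + 217*b/12


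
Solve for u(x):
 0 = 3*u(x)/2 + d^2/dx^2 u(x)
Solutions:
 u(x) = C1*sin(sqrt(6)*x/2) + C2*cos(sqrt(6)*x/2)


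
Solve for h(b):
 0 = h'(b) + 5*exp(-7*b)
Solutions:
 h(b) = C1 + 5*exp(-7*b)/7


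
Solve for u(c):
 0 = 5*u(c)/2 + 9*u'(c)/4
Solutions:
 u(c) = C1*exp(-10*c/9)


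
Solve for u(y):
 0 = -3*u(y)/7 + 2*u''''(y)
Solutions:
 u(y) = C1*exp(-14^(3/4)*3^(1/4)*y/14) + C2*exp(14^(3/4)*3^(1/4)*y/14) + C3*sin(14^(3/4)*3^(1/4)*y/14) + C4*cos(14^(3/4)*3^(1/4)*y/14)


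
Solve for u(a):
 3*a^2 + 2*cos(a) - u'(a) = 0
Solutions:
 u(a) = C1 + a^3 + 2*sin(a)


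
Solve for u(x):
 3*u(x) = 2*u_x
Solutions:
 u(x) = C1*exp(3*x/2)


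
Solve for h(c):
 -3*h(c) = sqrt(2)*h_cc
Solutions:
 h(c) = C1*sin(2^(3/4)*sqrt(3)*c/2) + C2*cos(2^(3/4)*sqrt(3)*c/2)


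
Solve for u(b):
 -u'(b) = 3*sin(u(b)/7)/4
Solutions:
 3*b/4 + 7*log(cos(u(b)/7) - 1)/2 - 7*log(cos(u(b)/7) + 1)/2 = C1


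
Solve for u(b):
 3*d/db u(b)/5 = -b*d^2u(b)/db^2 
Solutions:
 u(b) = C1 + C2*b^(2/5)


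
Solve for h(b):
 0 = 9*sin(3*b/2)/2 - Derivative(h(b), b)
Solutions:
 h(b) = C1 - 3*cos(3*b/2)


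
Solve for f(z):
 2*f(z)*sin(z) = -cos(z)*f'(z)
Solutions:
 f(z) = C1*cos(z)^2


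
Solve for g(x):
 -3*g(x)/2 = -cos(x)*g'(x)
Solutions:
 g(x) = C1*(sin(x) + 1)^(3/4)/(sin(x) - 1)^(3/4)


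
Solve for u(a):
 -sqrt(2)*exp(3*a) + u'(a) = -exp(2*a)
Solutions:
 u(a) = C1 + sqrt(2)*exp(3*a)/3 - exp(2*a)/2


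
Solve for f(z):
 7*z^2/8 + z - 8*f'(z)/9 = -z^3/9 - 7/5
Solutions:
 f(z) = C1 + z^4/32 + 21*z^3/64 + 9*z^2/16 + 63*z/40


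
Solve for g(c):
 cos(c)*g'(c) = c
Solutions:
 g(c) = C1 + Integral(c/cos(c), c)


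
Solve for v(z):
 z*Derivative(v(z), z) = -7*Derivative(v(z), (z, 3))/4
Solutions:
 v(z) = C1 + Integral(C2*airyai(-14^(2/3)*z/7) + C3*airybi(-14^(2/3)*z/7), z)


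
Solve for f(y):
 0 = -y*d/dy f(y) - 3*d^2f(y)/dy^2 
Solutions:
 f(y) = C1 + C2*erf(sqrt(6)*y/6)


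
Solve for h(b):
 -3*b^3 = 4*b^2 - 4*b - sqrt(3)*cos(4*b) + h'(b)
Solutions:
 h(b) = C1 - 3*b^4/4 - 4*b^3/3 + 2*b^2 + sqrt(3)*sin(4*b)/4


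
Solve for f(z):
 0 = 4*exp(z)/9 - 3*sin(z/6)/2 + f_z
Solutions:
 f(z) = C1 - 4*exp(z)/9 - 9*cos(z/6)


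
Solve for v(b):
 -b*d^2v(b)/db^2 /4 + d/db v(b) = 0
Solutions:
 v(b) = C1 + C2*b^5


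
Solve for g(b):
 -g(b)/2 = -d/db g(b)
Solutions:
 g(b) = C1*exp(b/2)


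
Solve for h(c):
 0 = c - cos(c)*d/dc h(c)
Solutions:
 h(c) = C1 + Integral(c/cos(c), c)


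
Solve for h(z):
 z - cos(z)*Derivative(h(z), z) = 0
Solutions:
 h(z) = C1 + Integral(z/cos(z), z)


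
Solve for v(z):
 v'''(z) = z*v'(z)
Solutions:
 v(z) = C1 + Integral(C2*airyai(z) + C3*airybi(z), z)


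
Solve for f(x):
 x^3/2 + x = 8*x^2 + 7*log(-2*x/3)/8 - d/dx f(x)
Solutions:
 f(x) = C1 - x^4/8 + 8*x^3/3 - x^2/2 + 7*x*log(-x)/8 + 7*x*(-log(3) - 1 + log(2))/8


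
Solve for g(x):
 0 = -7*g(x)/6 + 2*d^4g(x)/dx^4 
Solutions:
 g(x) = C1*exp(-sqrt(2)*3^(3/4)*7^(1/4)*x/6) + C2*exp(sqrt(2)*3^(3/4)*7^(1/4)*x/6) + C3*sin(sqrt(2)*3^(3/4)*7^(1/4)*x/6) + C4*cos(sqrt(2)*3^(3/4)*7^(1/4)*x/6)


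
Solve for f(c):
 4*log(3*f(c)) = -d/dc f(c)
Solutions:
 Integral(1/(log(_y) + log(3)), (_y, f(c)))/4 = C1 - c


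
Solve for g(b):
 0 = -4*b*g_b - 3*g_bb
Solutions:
 g(b) = C1 + C2*erf(sqrt(6)*b/3)


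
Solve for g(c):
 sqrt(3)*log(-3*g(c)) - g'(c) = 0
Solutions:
 -sqrt(3)*Integral(1/(log(-_y) + log(3)), (_y, g(c)))/3 = C1 - c


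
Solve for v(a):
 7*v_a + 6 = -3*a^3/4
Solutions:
 v(a) = C1 - 3*a^4/112 - 6*a/7


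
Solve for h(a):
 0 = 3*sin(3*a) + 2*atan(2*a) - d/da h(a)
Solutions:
 h(a) = C1 + 2*a*atan(2*a) - log(4*a^2 + 1)/2 - cos(3*a)


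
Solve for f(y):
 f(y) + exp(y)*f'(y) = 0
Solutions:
 f(y) = C1*exp(exp(-y))


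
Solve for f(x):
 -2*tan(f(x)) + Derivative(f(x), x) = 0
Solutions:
 f(x) = pi - asin(C1*exp(2*x))
 f(x) = asin(C1*exp(2*x))


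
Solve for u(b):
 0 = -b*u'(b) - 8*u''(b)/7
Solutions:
 u(b) = C1 + C2*erf(sqrt(7)*b/4)


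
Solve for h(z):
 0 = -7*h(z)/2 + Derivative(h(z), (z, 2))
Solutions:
 h(z) = C1*exp(-sqrt(14)*z/2) + C2*exp(sqrt(14)*z/2)


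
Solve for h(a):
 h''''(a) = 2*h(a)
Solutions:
 h(a) = C1*exp(-2^(1/4)*a) + C2*exp(2^(1/4)*a) + C3*sin(2^(1/4)*a) + C4*cos(2^(1/4)*a)


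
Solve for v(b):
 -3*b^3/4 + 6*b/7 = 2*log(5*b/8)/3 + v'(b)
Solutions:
 v(b) = C1 - 3*b^4/16 + 3*b^2/7 - 2*b*log(b)/3 - 2*b*log(5)/3 + 2*b/3 + 2*b*log(2)


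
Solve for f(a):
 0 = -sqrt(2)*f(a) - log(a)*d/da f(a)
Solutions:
 f(a) = C1*exp(-sqrt(2)*li(a))


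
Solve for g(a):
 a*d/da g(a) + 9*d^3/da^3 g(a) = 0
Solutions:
 g(a) = C1 + Integral(C2*airyai(-3^(1/3)*a/3) + C3*airybi(-3^(1/3)*a/3), a)


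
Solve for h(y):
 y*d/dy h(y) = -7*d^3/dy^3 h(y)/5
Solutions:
 h(y) = C1 + Integral(C2*airyai(-5^(1/3)*7^(2/3)*y/7) + C3*airybi(-5^(1/3)*7^(2/3)*y/7), y)


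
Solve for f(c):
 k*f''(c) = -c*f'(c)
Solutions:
 f(c) = C1 + C2*sqrt(k)*erf(sqrt(2)*c*sqrt(1/k)/2)


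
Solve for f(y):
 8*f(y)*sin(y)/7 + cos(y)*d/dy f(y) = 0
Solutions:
 f(y) = C1*cos(y)^(8/7)


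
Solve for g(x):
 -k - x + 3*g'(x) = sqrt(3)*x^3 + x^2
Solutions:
 g(x) = C1 + k*x/3 + sqrt(3)*x^4/12 + x^3/9 + x^2/6


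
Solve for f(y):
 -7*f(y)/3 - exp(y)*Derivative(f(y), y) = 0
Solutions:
 f(y) = C1*exp(7*exp(-y)/3)


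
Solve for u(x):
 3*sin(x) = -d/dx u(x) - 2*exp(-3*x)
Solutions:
 u(x) = C1 + 3*cos(x) + 2*exp(-3*x)/3


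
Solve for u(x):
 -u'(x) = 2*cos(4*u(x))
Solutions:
 u(x) = -asin((C1 + exp(16*x))/(C1 - exp(16*x)))/4 + pi/4
 u(x) = asin((C1 + exp(16*x))/(C1 - exp(16*x)))/4


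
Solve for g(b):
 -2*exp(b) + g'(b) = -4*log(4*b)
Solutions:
 g(b) = C1 - 4*b*log(b) + 4*b*(1 - 2*log(2)) + 2*exp(b)


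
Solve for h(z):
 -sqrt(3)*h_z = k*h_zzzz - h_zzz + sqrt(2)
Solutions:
 h(z) = C1 + C2*exp(z*(-(sqrt(((27*sqrt(3) - 2/k^2)^2 - 4/k^4)/k^2)/2 + 27*sqrt(3)/(2*k) - 1/k^3)^(1/3) + 1/k - 1/(k^2*(sqrt(((27*sqrt(3) - 2/k^2)^2 - 4/k^4)/k^2)/2 + 27*sqrt(3)/(2*k) - 1/k^3)^(1/3)))/3) + C3*exp(z*((sqrt(((27*sqrt(3) - 2/k^2)^2 - 4/k^4)/k^2)/2 + 27*sqrt(3)/(2*k) - 1/k^3)^(1/3) - sqrt(3)*I*(sqrt(((27*sqrt(3) - 2/k^2)^2 - 4/k^4)/k^2)/2 + 27*sqrt(3)/(2*k) - 1/k^3)^(1/3) + 2/k - 4/(k^2*(-1 + sqrt(3)*I)*(sqrt(((27*sqrt(3) - 2/k^2)^2 - 4/k^4)/k^2)/2 + 27*sqrt(3)/(2*k) - 1/k^3)^(1/3)))/6) + C4*exp(z*((sqrt(((27*sqrt(3) - 2/k^2)^2 - 4/k^4)/k^2)/2 + 27*sqrt(3)/(2*k) - 1/k^3)^(1/3) + sqrt(3)*I*(sqrt(((27*sqrt(3) - 2/k^2)^2 - 4/k^4)/k^2)/2 + 27*sqrt(3)/(2*k) - 1/k^3)^(1/3) + 2/k + 4/(k^2*(1 + sqrt(3)*I)*(sqrt(((27*sqrt(3) - 2/k^2)^2 - 4/k^4)/k^2)/2 + 27*sqrt(3)/(2*k) - 1/k^3)^(1/3)))/6) - sqrt(6)*z/3


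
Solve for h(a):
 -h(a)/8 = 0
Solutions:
 h(a) = 0


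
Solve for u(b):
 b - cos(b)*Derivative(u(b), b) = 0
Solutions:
 u(b) = C1 + Integral(b/cos(b), b)


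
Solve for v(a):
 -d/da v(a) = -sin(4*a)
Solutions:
 v(a) = C1 - cos(4*a)/4


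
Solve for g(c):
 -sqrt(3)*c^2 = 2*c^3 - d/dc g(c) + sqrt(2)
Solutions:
 g(c) = C1 + c^4/2 + sqrt(3)*c^3/3 + sqrt(2)*c


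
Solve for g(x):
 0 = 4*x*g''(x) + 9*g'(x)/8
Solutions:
 g(x) = C1 + C2*x^(23/32)


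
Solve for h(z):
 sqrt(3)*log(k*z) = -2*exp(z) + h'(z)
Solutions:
 h(z) = C1 + sqrt(3)*z*log(k*z) - sqrt(3)*z + 2*exp(z)


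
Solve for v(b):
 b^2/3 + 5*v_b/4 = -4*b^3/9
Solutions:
 v(b) = C1 - 4*b^4/45 - 4*b^3/45


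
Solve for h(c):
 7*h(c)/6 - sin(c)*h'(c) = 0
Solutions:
 h(c) = C1*(cos(c) - 1)^(7/12)/(cos(c) + 1)^(7/12)


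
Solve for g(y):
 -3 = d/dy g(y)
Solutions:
 g(y) = C1 - 3*y


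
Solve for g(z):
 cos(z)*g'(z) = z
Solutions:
 g(z) = C1 + Integral(z/cos(z), z)


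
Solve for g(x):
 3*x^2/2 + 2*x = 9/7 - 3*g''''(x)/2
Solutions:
 g(x) = C1 + C2*x + C3*x^2 + C4*x^3 - x^6/360 - x^5/90 + x^4/28


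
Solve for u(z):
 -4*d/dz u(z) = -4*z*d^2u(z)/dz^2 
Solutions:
 u(z) = C1 + C2*z^2


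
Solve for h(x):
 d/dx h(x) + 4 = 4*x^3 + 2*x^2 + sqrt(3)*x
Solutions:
 h(x) = C1 + x^4 + 2*x^3/3 + sqrt(3)*x^2/2 - 4*x


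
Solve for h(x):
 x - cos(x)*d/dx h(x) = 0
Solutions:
 h(x) = C1 + Integral(x/cos(x), x)


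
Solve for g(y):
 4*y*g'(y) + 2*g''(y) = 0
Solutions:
 g(y) = C1 + C2*erf(y)


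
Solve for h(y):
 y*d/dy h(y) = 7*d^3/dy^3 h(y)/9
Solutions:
 h(y) = C1 + Integral(C2*airyai(21^(2/3)*y/7) + C3*airybi(21^(2/3)*y/7), y)


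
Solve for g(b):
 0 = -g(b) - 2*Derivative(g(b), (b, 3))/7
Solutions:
 g(b) = C3*exp(-2^(2/3)*7^(1/3)*b/2) + (C1*sin(2^(2/3)*sqrt(3)*7^(1/3)*b/4) + C2*cos(2^(2/3)*sqrt(3)*7^(1/3)*b/4))*exp(2^(2/3)*7^(1/3)*b/4)


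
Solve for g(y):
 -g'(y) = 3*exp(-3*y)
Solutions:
 g(y) = C1 + exp(-3*y)


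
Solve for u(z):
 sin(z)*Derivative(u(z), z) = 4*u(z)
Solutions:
 u(z) = C1*(cos(z)^2 - 2*cos(z) + 1)/(cos(z)^2 + 2*cos(z) + 1)


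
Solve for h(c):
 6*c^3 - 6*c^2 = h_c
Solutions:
 h(c) = C1 + 3*c^4/2 - 2*c^3


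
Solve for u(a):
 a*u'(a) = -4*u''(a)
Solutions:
 u(a) = C1 + C2*erf(sqrt(2)*a/4)


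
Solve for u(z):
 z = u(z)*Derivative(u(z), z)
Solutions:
 u(z) = -sqrt(C1 + z^2)
 u(z) = sqrt(C1 + z^2)


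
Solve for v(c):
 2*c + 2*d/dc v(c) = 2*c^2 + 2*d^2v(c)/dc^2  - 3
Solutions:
 v(c) = C1 + C2*exp(c) + c^3/3 + c^2/2 - c/2


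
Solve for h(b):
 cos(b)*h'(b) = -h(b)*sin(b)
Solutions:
 h(b) = C1*cos(b)


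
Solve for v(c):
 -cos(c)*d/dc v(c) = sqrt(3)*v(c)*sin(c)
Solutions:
 v(c) = C1*cos(c)^(sqrt(3))


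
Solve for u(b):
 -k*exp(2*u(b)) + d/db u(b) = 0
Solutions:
 u(b) = log(-sqrt(-1/(C1 + b*k))) - log(2)/2
 u(b) = log(-1/(C1 + b*k))/2 - log(2)/2


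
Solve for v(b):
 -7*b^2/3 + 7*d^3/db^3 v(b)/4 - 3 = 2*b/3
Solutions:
 v(b) = C1 + C2*b + C3*b^2 + b^5/45 + b^4/63 + 2*b^3/7


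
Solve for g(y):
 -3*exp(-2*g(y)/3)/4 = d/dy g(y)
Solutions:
 g(y) = 3*log(-sqrt(C1 - 3*y)) - 3*log(6)/2
 g(y) = 3*log(C1 - 3*y)/2 - 3*log(6)/2


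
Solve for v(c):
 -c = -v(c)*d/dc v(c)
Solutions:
 v(c) = -sqrt(C1 + c^2)
 v(c) = sqrt(C1 + c^2)


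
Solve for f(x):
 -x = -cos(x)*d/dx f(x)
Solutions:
 f(x) = C1 + Integral(x/cos(x), x)


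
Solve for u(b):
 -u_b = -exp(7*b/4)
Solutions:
 u(b) = C1 + 4*exp(7*b/4)/7


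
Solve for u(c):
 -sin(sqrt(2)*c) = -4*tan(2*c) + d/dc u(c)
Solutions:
 u(c) = C1 - 2*log(cos(2*c)) + sqrt(2)*cos(sqrt(2)*c)/2


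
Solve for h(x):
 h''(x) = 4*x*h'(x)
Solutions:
 h(x) = C1 + C2*erfi(sqrt(2)*x)


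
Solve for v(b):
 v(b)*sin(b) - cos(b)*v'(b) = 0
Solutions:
 v(b) = C1/cos(b)


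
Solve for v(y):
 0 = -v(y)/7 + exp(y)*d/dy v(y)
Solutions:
 v(y) = C1*exp(-exp(-y)/7)


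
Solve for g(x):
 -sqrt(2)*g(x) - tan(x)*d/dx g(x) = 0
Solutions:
 g(x) = C1/sin(x)^(sqrt(2))


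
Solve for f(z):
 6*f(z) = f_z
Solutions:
 f(z) = C1*exp(6*z)


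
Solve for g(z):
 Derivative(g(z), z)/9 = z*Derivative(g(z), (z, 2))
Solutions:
 g(z) = C1 + C2*z^(10/9)


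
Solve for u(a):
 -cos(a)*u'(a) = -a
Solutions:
 u(a) = C1 + Integral(a/cos(a), a)


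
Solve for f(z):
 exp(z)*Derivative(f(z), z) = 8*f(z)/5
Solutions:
 f(z) = C1*exp(-8*exp(-z)/5)


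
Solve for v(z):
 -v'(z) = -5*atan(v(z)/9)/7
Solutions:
 Integral(1/atan(_y/9), (_y, v(z))) = C1 + 5*z/7


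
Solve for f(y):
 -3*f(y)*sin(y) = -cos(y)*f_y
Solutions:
 f(y) = C1/cos(y)^3


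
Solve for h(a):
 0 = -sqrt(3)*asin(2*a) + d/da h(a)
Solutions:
 h(a) = C1 + sqrt(3)*(a*asin(2*a) + sqrt(1 - 4*a^2)/2)


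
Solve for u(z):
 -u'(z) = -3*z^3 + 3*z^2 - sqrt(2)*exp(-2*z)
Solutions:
 u(z) = C1 + 3*z^4/4 - z^3 - sqrt(2)*exp(-2*z)/2


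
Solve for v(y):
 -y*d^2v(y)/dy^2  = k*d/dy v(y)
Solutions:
 v(y) = C1 + y^(1 - re(k))*(C2*sin(log(y)*Abs(im(k))) + C3*cos(log(y)*im(k)))


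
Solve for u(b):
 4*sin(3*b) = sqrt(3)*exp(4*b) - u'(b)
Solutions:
 u(b) = C1 + sqrt(3)*exp(4*b)/4 + 4*cos(3*b)/3


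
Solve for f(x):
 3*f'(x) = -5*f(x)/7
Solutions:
 f(x) = C1*exp(-5*x/21)


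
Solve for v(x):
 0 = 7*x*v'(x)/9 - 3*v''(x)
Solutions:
 v(x) = C1 + C2*erfi(sqrt(42)*x/18)


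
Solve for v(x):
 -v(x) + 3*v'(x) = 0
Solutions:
 v(x) = C1*exp(x/3)


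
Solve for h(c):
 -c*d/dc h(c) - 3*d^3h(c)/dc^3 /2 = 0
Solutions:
 h(c) = C1 + Integral(C2*airyai(-2^(1/3)*3^(2/3)*c/3) + C3*airybi(-2^(1/3)*3^(2/3)*c/3), c)


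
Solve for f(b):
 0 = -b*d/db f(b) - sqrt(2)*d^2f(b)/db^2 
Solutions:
 f(b) = C1 + C2*erf(2^(1/4)*b/2)


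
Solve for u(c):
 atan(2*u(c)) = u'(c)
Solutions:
 Integral(1/atan(2*_y), (_y, u(c))) = C1 + c


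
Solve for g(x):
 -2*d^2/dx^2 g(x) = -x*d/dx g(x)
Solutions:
 g(x) = C1 + C2*erfi(x/2)


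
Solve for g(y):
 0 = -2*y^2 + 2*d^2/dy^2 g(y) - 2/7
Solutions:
 g(y) = C1 + C2*y + y^4/12 + y^2/14


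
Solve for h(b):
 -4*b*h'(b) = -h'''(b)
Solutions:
 h(b) = C1 + Integral(C2*airyai(2^(2/3)*b) + C3*airybi(2^(2/3)*b), b)


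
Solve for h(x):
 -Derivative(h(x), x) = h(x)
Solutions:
 h(x) = C1*exp(-x)


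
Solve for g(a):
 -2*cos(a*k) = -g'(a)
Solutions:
 g(a) = C1 + 2*sin(a*k)/k


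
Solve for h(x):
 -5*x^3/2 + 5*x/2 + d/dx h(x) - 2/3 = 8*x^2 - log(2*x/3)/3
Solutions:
 h(x) = C1 + 5*x^4/8 + 8*x^3/3 - 5*x^2/4 - x*log(x)/3 - x*log(2)/3 + x*log(3)/3 + x


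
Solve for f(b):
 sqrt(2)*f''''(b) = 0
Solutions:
 f(b) = C1 + C2*b + C3*b^2 + C4*b^3


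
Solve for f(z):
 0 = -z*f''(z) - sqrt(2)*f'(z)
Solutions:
 f(z) = C1 + C2*z^(1 - sqrt(2))


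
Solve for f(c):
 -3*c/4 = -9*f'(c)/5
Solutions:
 f(c) = C1 + 5*c^2/24


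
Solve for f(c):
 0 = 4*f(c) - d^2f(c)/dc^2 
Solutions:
 f(c) = C1*exp(-2*c) + C2*exp(2*c)


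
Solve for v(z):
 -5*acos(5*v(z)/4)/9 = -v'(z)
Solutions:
 Integral(1/acos(5*_y/4), (_y, v(z))) = C1 + 5*z/9


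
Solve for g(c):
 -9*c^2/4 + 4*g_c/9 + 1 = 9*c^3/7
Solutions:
 g(c) = C1 + 81*c^4/112 + 27*c^3/16 - 9*c/4


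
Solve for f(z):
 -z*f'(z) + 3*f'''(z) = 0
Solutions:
 f(z) = C1 + Integral(C2*airyai(3^(2/3)*z/3) + C3*airybi(3^(2/3)*z/3), z)


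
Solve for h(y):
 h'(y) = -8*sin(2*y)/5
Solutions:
 h(y) = C1 + 4*cos(2*y)/5


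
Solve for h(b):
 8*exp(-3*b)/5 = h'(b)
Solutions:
 h(b) = C1 - 8*exp(-3*b)/15


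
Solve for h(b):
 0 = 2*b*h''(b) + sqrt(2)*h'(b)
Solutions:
 h(b) = C1 + C2*b^(1 - sqrt(2)/2)


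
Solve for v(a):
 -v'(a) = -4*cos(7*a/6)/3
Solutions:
 v(a) = C1 + 8*sin(7*a/6)/7


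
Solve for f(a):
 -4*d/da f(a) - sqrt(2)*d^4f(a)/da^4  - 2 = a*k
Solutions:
 f(a) = C1 + C4*exp(-sqrt(2)*a) - a^2*k/8 - a/2 + (C2*sin(sqrt(6)*a/2) + C3*cos(sqrt(6)*a/2))*exp(sqrt(2)*a/2)


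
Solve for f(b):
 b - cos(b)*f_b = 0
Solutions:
 f(b) = C1 + Integral(b/cos(b), b)


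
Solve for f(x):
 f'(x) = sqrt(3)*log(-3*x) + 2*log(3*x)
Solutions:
 f(x) = C1 + x*(sqrt(3) + 2)*log(x) + x*(-2 - sqrt(3) + sqrt(3)*log(3) + 2*log(3) + sqrt(3)*I*pi)


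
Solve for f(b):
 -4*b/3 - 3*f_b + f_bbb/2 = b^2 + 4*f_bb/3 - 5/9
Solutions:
 f(b) = C1 + C2*exp(b*(4 - sqrt(70))/3) + C3*exp(b*(4 + sqrt(70))/3) - b^3/9 - 2*b^2/27 + 34*b/243


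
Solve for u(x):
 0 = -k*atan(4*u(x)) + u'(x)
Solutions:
 Integral(1/atan(4*_y), (_y, u(x))) = C1 + k*x


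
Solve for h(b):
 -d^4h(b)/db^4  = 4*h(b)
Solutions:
 h(b) = (C1*sin(b) + C2*cos(b))*exp(-b) + (C3*sin(b) + C4*cos(b))*exp(b)


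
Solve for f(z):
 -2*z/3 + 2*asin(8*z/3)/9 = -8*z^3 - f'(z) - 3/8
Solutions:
 f(z) = C1 - 2*z^4 + z^2/3 - 2*z*asin(8*z/3)/9 - 3*z/8 - sqrt(9 - 64*z^2)/36


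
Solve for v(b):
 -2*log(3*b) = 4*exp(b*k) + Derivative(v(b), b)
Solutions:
 v(b) = C1 - 2*b*log(b) + 2*b*(1 - log(3)) + Piecewise((-4*exp(b*k)/k, Ne(k, 0)), (-4*b, True))


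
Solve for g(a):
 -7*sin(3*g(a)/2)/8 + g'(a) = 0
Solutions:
 -7*a/8 + log(cos(3*g(a)/2) - 1)/3 - log(cos(3*g(a)/2) + 1)/3 = C1


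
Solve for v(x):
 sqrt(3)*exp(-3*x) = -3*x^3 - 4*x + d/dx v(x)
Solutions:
 v(x) = C1 + 3*x^4/4 + 2*x^2 - sqrt(3)*exp(-3*x)/3


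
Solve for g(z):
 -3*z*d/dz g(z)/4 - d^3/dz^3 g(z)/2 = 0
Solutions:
 g(z) = C1 + Integral(C2*airyai(-2^(2/3)*3^(1/3)*z/2) + C3*airybi(-2^(2/3)*3^(1/3)*z/2), z)


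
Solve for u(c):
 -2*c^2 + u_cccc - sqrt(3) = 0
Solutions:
 u(c) = C1 + C2*c + C3*c^2 + C4*c^3 + c^6/180 + sqrt(3)*c^4/24


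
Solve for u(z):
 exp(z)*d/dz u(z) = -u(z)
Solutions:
 u(z) = C1*exp(exp(-z))


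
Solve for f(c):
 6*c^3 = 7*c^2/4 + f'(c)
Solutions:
 f(c) = C1 + 3*c^4/2 - 7*c^3/12


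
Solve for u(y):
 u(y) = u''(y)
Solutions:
 u(y) = C1*exp(-y) + C2*exp(y)


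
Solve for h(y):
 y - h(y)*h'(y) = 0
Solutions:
 h(y) = -sqrt(C1 + y^2)
 h(y) = sqrt(C1 + y^2)


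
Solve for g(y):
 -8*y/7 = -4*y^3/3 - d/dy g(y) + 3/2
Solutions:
 g(y) = C1 - y^4/3 + 4*y^2/7 + 3*y/2


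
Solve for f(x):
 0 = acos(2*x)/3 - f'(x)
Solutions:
 f(x) = C1 + x*acos(2*x)/3 - sqrt(1 - 4*x^2)/6


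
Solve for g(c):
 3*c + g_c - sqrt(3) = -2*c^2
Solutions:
 g(c) = C1 - 2*c^3/3 - 3*c^2/2 + sqrt(3)*c


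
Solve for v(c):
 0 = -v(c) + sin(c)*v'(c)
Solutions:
 v(c) = C1*sqrt(cos(c) - 1)/sqrt(cos(c) + 1)


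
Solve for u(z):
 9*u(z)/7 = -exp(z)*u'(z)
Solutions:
 u(z) = C1*exp(9*exp(-z)/7)


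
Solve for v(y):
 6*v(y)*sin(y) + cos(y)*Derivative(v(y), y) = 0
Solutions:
 v(y) = C1*cos(y)^6


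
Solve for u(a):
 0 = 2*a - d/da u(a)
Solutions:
 u(a) = C1 + a^2


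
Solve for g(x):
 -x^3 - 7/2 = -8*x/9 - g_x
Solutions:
 g(x) = C1 + x^4/4 - 4*x^2/9 + 7*x/2


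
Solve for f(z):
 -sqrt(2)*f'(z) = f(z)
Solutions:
 f(z) = C1*exp(-sqrt(2)*z/2)


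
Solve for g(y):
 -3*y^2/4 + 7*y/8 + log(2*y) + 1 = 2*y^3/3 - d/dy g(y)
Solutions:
 g(y) = C1 + y^4/6 + y^3/4 - 7*y^2/16 - y*log(y) - y*log(2)


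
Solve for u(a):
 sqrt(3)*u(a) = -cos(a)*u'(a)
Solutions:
 u(a) = C1*(sin(a) - 1)^(sqrt(3)/2)/(sin(a) + 1)^(sqrt(3)/2)


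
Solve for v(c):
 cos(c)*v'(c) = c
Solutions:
 v(c) = C1 + Integral(c/cos(c), c)


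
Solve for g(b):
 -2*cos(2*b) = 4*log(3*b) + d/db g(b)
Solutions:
 g(b) = C1 - 4*b*log(b) - 4*b*log(3) + 4*b - sin(2*b)


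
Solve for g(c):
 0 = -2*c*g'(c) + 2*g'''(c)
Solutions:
 g(c) = C1 + Integral(C2*airyai(c) + C3*airybi(c), c)


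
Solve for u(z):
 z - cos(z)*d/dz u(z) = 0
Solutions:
 u(z) = C1 + Integral(z/cos(z), z)


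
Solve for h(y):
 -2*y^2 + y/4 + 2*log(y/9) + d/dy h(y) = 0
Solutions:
 h(y) = C1 + 2*y^3/3 - y^2/8 - 2*y*log(y) + 2*y + y*log(81)


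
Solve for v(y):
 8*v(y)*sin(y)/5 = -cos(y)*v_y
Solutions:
 v(y) = C1*cos(y)^(8/5)


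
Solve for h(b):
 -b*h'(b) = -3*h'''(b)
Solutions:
 h(b) = C1 + Integral(C2*airyai(3^(2/3)*b/3) + C3*airybi(3^(2/3)*b/3), b)


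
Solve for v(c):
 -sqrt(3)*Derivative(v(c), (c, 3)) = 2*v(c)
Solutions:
 v(c) = C3*exp(-2^(1/3)*3^(5/6)*c/3) + (C1*sin(6^(1/3)*c/2) + C2*cos(6^(1/3)*c/2))*exp(2^(1/3)*3^(5/6)*c/6)


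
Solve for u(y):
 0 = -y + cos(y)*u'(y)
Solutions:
 u(y) = C1 + Integral(y/cos(y), y)


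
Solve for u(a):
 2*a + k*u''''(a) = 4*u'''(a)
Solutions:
 u(a) = C1 + C2*a + C3*a^2 + C4*exp(4*a/k) + a^4/48 + a^3*k/48


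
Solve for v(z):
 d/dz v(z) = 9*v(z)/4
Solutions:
 v(z) = C1*exp(9*z/4)


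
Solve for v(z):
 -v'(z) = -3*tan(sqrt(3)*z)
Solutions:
 v(z) = C1 - sqrt(3)*log(cos(sqrt(3)*z))


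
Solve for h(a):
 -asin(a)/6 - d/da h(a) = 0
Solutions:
 h(a) = C1 - a*asin(a)/6 - sqrt(1 - a^2)/6


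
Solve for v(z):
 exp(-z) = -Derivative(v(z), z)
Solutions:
 v(z) = C1 + exp(-z)


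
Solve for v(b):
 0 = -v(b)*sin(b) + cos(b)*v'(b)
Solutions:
 v(b) = C1/cos(b)


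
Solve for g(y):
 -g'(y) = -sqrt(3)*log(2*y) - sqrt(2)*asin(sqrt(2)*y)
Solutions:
 g(y) = C1 + sqrt(3)*y*(log(y) - 1) + sqrt(3)*y*log(2) + sqrt(2)*(y*asin(sqrt(2)*y) + sqrt(2)*sqrt(1 - 2*y^2)/2)


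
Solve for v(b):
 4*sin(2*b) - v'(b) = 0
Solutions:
 v(b) = C1 - 2*cos(2*b)


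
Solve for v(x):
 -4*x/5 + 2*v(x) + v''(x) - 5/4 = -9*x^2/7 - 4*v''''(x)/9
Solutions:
 v(x) = -9*x^2/14 + 2*x/5 + (C1*sin(2^(3/4)*sqrt(3)*x*cos(atan(sqrt(23)/3)/2)/2) + C2*cos(2^(3/4)*sqrt(3)*x*cos(atan(sqrt(23)/3)/2)/2))*exp(-2^(3/4)*sqrt(3)*x*sin(atan(sqrt(23)/3)/2)/2) + (C3*sin(2^(3/4)*sqrt(3)*x*cos(atan(sqrt(23)/3)/2)/2) + C4*cos(2^(3/4)*sqrt(3)*x*cos(atan(sqrt(23)/3)/2)/2))*exp(2^(3/4)*sqrt(3)*x*sin(atan(sqrt(23)/3)/2)/2) + 71/56


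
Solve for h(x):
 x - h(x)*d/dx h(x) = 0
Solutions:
 h(x) = -sqrt(C1 + x^2)
 h(x) = sqrt(C1 + x^2)


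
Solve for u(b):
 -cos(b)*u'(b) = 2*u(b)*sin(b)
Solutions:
 u(b) = C1*cos(b)^2


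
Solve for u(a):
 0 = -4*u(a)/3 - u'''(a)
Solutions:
 u(a) = C3*exp(-6^(2/3)*a/3) + (C1*sin(2^(2/3)*3^(1/6)*a/2) + C2*cos(2^(2/3)*3^(1/6)*a/2))*exp(6^(2/3)*a/6)


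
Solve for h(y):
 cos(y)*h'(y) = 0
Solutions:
 h(y) = C1


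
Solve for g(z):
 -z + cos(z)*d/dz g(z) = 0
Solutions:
 g(z) = C1 + Integral(z/cos(z), z)


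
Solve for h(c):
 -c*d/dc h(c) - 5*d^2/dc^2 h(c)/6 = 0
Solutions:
 h(c) = C1 + C2*erf(sqrt(15)*c/5)


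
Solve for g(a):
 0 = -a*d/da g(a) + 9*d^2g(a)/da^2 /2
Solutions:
 g(a) = C1 + C2*erfi(a/3)


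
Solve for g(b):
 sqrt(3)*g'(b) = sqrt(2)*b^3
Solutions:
 g(b) = C1 + sqrt(6)*b^4/12


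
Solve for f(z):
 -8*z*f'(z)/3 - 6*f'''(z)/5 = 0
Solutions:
 f(z) = C1 + Integral(C2*airyai(-60^(1/3)*z/3) + C3*airybi(-60^(1/3)*z/3), z)


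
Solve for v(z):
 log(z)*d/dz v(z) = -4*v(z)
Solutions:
 v(z) = C1*exp(-4*li(z))


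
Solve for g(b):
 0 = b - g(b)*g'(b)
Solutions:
 g(b) = -sqrt(C1 + b^2)
 g(b) = sqrt(C1 + b^2)


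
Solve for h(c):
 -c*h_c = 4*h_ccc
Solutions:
 h(c) = C1 + Integral(C2*airyai(-2^(1/3)*c/2) + C3*airybi(-2^(1/3)*c/2), c)


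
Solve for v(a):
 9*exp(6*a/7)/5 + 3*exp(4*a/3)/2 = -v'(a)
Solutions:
 v(a) = C1 - 21*exp(6*a/7)/10 - 9*exp(4*a/3)/8


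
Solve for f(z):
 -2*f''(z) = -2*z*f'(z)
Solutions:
 f(z) = C1 + C2*erfi(sqrt(2)*z/2)


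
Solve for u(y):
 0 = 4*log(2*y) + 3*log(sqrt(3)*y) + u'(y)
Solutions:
 u(y) = C1 - 7*y*log(y) - y*log(48*sqrt(3)) + 7*y


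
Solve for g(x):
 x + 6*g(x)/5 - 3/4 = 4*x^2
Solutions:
 g(x) = 10*x^2/3 - 5*x/6 + 5/8


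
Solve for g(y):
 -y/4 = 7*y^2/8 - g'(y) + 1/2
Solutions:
 g(y) = C1 + 7*y^3/24 + y^2/8 + y/2


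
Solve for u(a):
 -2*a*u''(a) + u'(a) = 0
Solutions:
 u(a) = C1 + C2*a^(3/2)


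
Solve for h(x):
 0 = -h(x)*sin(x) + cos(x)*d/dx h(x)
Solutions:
 h(x) = C1/cos(x)


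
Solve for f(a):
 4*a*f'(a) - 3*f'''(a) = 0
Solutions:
 f(a) = C1 + Integral(C2*airyai(6^(2/3)*a/3) + C3*airybi(6^(2/3)*a/3), a)


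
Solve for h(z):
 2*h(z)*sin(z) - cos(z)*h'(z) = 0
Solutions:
 h(z) = C1/cos(z)^2


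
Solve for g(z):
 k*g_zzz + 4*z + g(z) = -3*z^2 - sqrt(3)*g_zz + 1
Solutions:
 g(z) = C1*exp(-z*(3^(1/3)*(sqrt(((9 + 2*sqrt(3)/k^2)^2 - 12/k^4)/k^2)/2 + 9/(2*k) + sqrt(3)/k^3)^(1/3) + sqrt(3)/k + 3^(2/3)/(k^2*(sqrt(((9 + 2*sqrt(3)/k^2)^2 - 12/k^4)/k^2)/2 + 9/(2*k) + sqrt(3)/k^3)^(1/3)))/3) + C2*exp(z*(3^(1/3)*(sqrt(((9 + 2*sqrt(3)/k^2)^2 - 12/k^4)/k^2)/2 + 9/(2*k) + sqrt(3)/k^3)^(1/3)/6 - 3^(5/6)*I*(sqrt(((9 + 2*sqrt(3)/k^2)^2 - 12/k^4)/k^2)/2 + 9/(2*k) + sqrt(3)/k^3)^(1/3)/6 - sqrt(3)/(3*k) - 2/(k^2*(-3^(1/3) + 3^(5/6)*I)*(sqrt(((9 + 2*sqrt(3)/k^2)^2 - 12/k^4)/k^2)/2 + 9/(2*k) + sqrt(3)/k^3)^(1/3)))) + C3*exp(z*(3^(1/3)*(sqrt(((9 + 2*sqrt(3)/k^2)^2 - 12/k^4)/k^2)/2 + 9/(2*k) + sqrt(3)/k^3)^(1/3)/6 + 3^(5/6)*I*(sqrt(((9 + 2*sqrt(3)/k^2)^2 - 12/k^4)/k^2)/2 + 9/(2*k) + sqrt(3)/k^3)^(1/3)/6 - sqrt(3)/(3*k) + 2/(k^2*(3^(1/3) + 3^(5/6)*I)*(sqrt(((9 + 2*sqrt(3)/k^2)^2 - 12/k^4)/k^2)/2 + 9/(2*k) + sqrt(3)/k^3)^(1/3)))) - 3*z^2 - 4*z + 1 + 6*sqrt(3)


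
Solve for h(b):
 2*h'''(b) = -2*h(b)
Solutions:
 h(b) = C3*exp(-b) + (C1*sin(sqrt(3)*b/2) + C2*cos(sqrt(3)*b/2))*exp(b/2)


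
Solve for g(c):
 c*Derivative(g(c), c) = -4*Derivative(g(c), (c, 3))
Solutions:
 g(c) = C1 + Integral(C2*airyai(-2^(1/3)*c/2) + C3*airybi(-2^(1/3)*c/2), c)


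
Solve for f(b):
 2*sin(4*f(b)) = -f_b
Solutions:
 f(b) = -acos((-C1 - exp(16*b))/(C1 - exp(16*b)))/4 + pi/2
 f(b) = acos((-C1 - exp(16*b))/(C1 - exp(16*b)))/4


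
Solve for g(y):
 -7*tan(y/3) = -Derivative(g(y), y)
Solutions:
 g(y) = C1 - 21*log(cos(y/3))


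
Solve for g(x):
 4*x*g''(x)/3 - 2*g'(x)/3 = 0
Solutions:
 g(x) = C1 + C2*x^(3/2)


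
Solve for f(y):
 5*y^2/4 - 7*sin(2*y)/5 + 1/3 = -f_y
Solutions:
 f(y) = C1 - 5*y^3/12 - y/3 - 7*cos(2*y)/10


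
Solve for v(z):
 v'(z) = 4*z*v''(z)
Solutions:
 v(z) = C1 + C2*z^(5/4)


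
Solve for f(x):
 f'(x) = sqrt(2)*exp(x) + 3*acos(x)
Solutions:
 f(x) = C1 + 3*x*acos(x) - 3*sqrt(1 - x^2) + sqrt(2)*exp(x)


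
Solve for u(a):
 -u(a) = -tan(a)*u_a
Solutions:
 u(a) = C1*sin(a)


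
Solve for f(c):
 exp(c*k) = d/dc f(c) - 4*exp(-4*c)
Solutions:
 f(c) = C1 - exp(-4*c) + exp(c*k)/k


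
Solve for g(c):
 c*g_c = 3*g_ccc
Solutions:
 g(c) = C1 + Integral(C2*airyai(3^(2/3)*c/3) + C3*airybi(3^(2/3)*c/3), c)


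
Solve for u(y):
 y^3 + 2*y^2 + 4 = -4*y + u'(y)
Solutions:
 u(y) = C1 + y^4/4 + 2*y^3/3 + 2*y^2 + 4*y


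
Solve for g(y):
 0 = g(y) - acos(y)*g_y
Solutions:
 g(y) = C1*exp(Integral(1/acos(y), y))


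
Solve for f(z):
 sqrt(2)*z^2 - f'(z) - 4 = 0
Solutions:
 f(z) = C1 + sqrt(2)*z^3/3 - 4*z


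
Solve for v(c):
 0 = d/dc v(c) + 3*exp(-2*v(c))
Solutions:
 v(c) = log(-sqrt(C1 - 6*c))
 v(c) = log(C1 - 6*c)/2


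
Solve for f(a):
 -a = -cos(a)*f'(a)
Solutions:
 f(a) = C1 + Integral(a/cos(a), a)


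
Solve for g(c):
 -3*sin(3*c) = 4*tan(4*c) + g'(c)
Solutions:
 g(c) = C1 + log(cos(4*c)) + cos(3*c)


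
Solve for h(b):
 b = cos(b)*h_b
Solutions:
 h(b) = C1 + Integral(b/cos(b), b)


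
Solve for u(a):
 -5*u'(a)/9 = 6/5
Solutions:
 u(a) = C1 - 54*a/25


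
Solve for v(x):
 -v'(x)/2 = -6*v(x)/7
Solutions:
 v(x) = C1*exp(12*x/7)


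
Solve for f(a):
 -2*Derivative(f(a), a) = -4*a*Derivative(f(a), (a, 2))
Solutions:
 f(a) = C1 + C2*a^(3/2)


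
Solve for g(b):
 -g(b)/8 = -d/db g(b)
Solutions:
 g(b) = C1*exp(b/8)


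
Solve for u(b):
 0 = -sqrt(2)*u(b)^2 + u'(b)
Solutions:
 u(b) = -1/(C1 + sqrt(2)*b)


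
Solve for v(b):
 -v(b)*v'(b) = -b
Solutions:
 v(b) = -sqrt(C1 + b^2)
 v(b) = sqrt(C1 + b^2)


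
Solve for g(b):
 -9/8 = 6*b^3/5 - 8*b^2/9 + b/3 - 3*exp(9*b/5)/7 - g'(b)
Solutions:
 g(b) = C1 + 3*b^4/10 - 8*b^3/27 + b^2/6 + 9*b/8 - 5*exp(9*b/5)/21


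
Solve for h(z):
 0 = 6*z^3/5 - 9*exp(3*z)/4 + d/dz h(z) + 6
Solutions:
 h(z) = C1 - 3*z^4/10 - 6*z + 3*exp(3*z)/4


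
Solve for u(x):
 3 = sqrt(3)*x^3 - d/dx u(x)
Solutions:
 u(x) = C1 + sqrt(3)*x^4/4 - 3*x


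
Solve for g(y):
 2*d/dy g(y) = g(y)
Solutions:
 g(y) = C1*exp(y/2)


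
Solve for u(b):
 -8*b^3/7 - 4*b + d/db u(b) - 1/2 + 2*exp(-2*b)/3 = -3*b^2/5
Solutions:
 u(b) = C1 + 2*b^4/7 - b^3/5 + 2*b^2 + b/2 + exp(-2*b)/3


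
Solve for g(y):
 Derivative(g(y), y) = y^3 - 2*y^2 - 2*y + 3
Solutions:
 g(y) = C1 + y^4/4 - 2*y^3/3 - y^2 + 3*y


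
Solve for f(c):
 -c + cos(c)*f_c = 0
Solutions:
 f(c) = C1 + Integral(c/cos(c), c)


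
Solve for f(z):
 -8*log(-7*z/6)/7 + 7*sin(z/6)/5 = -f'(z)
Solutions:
 f(z) = C1 + 8*z*log(-z)/7 - 8*z*log(6)/7 - 8*z/7 + 8*z*log(7)/7 + 42*cos(z/6)/5


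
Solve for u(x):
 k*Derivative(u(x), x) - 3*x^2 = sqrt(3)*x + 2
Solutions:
 u(x) = C1 + x^3/k + sqrt(3)*x^2/(2*k) + 2*x/k


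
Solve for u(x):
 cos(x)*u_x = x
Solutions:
 u(x) = C1 + Integral(x/cos(x), x)


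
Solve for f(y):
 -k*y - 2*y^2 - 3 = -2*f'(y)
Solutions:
 f(y) = C1 + k*y^2/4 + y^3/3 + 3*y/2


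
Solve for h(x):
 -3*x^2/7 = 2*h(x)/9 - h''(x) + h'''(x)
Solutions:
 h(x) = C1*exp(x*((sqrt(3) + 2)^(-1/3) + (sqrt(3) + 2)^(1/3) + 2)/6)*sin(sqrt(3)*x*(-(sqrt(3) + 2)^(1/3) + (sqrt(3) + 2)^(-1/3))/6) + C2*exp(x*((sqrt(3) + 2)^(-1/3) + (sqrt(3) + 2)^(1/3) + 2)/6)*cos(sqrt(3)*x*(-(sqrt(3) + 2)^(1/3) + (sqrt(3) + 2)^(-1/3))/6) + C3*exp(x*(-(sqrt(3) + 2)^(1/3) - 1/(sqrt(3) + 2)^(1/3) + 1)/3) - 27*x^2/14 - 243/14


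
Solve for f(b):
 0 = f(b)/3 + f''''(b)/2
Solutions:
 f(b) = (C1*sin(6^(3/4)*b/6) + C2*cos(6^(3/4)*b/6))*exp(-6^(3/4)*b/6) + (C3*sin(6^(3/4)*b/6) + C4*cos(6^(3/4)*b/6))*exp(6^(3/4)*b/6)


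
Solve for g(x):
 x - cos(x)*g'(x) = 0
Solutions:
 g(x) = C1 + Integral(x/cos(x), x)


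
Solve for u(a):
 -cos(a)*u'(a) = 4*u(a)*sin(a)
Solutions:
 u(a) = C1*cos(a)^4


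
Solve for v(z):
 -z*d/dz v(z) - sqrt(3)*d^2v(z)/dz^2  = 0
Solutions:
 v(z) = C1 + C2*erf(sqrt(2)*3^(3/4)*z/6)


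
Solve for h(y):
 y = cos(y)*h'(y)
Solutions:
 h(y) = C1 + Integral(y/cos(y), y)


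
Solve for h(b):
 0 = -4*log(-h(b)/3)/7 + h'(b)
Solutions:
 -7*Integral(1/(log(-_y) - log(3)), (_y, h(b)))/4 = C1 - b


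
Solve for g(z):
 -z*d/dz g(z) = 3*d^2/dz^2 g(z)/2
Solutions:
 g(z) = C1 + C2*erf(sqrt(3)*z/3)


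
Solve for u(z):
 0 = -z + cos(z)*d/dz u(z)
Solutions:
 u(z) = C1 + Integral(z/cos(z), z)


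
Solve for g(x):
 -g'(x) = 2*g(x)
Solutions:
 g(x) = C1*exp(-2*x)


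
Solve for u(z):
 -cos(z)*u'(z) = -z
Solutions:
 u(z) = C1 + Integral(z/cos(z), z)


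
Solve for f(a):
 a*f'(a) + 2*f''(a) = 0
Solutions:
 f(a) = C1 + C2*erf(a/2)


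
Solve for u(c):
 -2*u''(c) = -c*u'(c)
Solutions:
 u(c) = C1 + C2*erfi(c/2)


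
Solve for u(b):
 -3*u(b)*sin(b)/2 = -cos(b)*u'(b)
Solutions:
 u(b) = C1/cos(b)^(3/2)


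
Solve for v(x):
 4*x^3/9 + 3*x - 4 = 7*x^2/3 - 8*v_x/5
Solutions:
 v(x) = C1 - 5*x^4/72 + 35*x^3/72 - 15*x^2/16 + 5*x/2


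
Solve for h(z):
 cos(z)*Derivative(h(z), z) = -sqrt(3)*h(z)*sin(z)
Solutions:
 h(z) = C1*cos(z)^(sqrt(3))


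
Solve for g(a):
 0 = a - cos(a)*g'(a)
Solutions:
 g(a) = C1 + Integral(a/cos(a), a)


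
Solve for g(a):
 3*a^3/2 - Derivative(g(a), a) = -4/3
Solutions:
 g(a) = C1 + 3*a^4/8 + 4*a/3


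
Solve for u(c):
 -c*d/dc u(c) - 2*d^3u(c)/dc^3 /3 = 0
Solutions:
 u(c) = C1 + Integral(C2*airyai(-2^(2/3)*3^(1/3)*c/2) + C3*airybi(-2^(2/3)*3^(1/3)*c/2), c)


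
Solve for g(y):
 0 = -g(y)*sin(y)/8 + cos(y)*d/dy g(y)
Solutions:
 g(y) = C1/cos(y)^(1/8)


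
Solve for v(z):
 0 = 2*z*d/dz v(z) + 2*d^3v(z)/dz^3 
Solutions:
 v(z) = C1 + Integral(C2*airyai(-z) + C3*airybi(-z), z)


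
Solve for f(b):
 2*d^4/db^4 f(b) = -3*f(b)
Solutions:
 f(b) = (C1*sin(6^(1/4)*b/2) + C2*cos(6^(1/4)*b/2))*exp(-6^(1/4)*b/2) + (C3*sin(6^(1/4)*b/2) + C4*cos(6^(1/4)*b/2))*exp(6^(1/4)*b/2)


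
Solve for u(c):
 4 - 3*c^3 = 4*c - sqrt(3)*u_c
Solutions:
 u(c) = C1 + sqrt(3)*c^4/4 + 2*sqrt(3)*c^2/3 - 4*sqrt(3)*c/3


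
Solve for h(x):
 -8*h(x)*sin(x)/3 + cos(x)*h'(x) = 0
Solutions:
 h(x) = C1/cos(x)^(8/3)


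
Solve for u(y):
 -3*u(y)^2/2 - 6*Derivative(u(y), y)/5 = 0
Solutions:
 u(y) = 4/(C1 + 5*y)


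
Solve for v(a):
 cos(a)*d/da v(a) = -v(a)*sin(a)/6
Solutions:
 v(a) = C1*cos(a)^(1/6)


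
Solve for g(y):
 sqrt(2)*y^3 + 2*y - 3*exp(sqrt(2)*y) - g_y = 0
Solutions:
 g(y) = C1 + sqrt(2)*y^4/4 + y^2 - 3*sqrt(2)*exp(sqrt(2)*y)/2


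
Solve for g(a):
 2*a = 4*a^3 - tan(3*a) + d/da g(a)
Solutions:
 g(a) = C1 - a^4 + a^2 - log(cos(3*a))/3


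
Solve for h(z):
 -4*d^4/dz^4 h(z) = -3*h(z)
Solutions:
 h(z) = C1*exp(-sqrt(2)*3^(1/4)*z/2) + C2*exp(sqrt(2)*3^(1/4)*z/2) + C3*sin(sqrt(2)*3^(1/4)*z/2) + C4*cos(sqrt(2)*3^(1/4)*z/2)


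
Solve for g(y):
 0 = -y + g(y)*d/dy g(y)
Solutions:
 g(y) = -sqrt(C1 + y^2)
 g(y) = sqrt(C1 + y^2)


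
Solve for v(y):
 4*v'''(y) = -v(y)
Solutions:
 v(y) = C3*exp(-2^(1/3)*y/2) + (C1*sin(2^(1/3)*sqrt(3)*y/4) + C2*cos(2^(1/3)*sqrt(3)*y/4))*exp(2^(1/3)*y/4)


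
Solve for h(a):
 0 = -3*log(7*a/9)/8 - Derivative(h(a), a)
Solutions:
 h(a) = C1 - 3*a*log(a)/8 - 3*a*log(7)/8 + 3*a/8 + 3*a*log(3)/4


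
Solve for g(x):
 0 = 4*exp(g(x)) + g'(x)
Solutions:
 g(x) = log(1/(C1 + 4*x))


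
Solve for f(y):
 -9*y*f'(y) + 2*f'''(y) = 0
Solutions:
 f(y) = C1 + Integral(C2*airyai(6^(2/3)*y/2) + C3*airybi(6^(2/3)*y/2), y)


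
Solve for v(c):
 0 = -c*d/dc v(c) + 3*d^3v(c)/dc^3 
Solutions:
 v(c) = C1 + Integral(C2*airyai(3^(2/3)*c/3) + C3*airybi(3^(2/3)*c/3), c)


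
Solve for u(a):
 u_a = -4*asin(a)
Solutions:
 u(a) = C1 - 4*a*asin(a) - 4*sqrt(1 - a^2)


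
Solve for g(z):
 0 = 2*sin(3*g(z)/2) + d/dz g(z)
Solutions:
 g(z) = -2*acos((-C1 - exp(6*z))/(C1 - exp(6*z)))/3 + 4*pi/3
 g(z) = 2*acos((-C1 - exp(6*z))/(C1 - exp(6*z)))/3


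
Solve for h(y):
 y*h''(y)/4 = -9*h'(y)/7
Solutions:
 h(y) = C1 + C2/y^(29/7)


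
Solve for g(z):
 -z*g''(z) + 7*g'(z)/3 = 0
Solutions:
 g(z) = C1 + C2*z^(10/3)


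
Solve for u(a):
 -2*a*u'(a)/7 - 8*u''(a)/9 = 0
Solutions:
 u(a) = C1 + C2*erf(3*sqrt(14)*a/28)


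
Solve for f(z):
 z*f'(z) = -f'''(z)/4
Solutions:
 f(z) = C1 + Integral(C2*airyai(-2^(2/3)*z) + C3*airybi(-2^(2/3)*z), z)


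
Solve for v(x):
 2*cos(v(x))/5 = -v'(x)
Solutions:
 2*x/5 - log(sin(v(x)) - 1)/2 + log(sin(v(x)) + 1)/2 = C1


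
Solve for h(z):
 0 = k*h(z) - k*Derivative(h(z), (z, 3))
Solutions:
 h(z) = C3*exp(z) + (C1*sin(sqrt(3)*z/2) + C2*cos(sqrt(3)*z/2))*exp(-z/2)


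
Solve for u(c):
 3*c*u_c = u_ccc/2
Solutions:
 u(c) = C1 + Integral(C2*airyai(6^(1/3)*c) + C3*airybi(6^(1/3)*c), c)


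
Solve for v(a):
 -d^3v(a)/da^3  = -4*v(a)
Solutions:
 v(a) = C3*exp(2^(2/3)*a) + (C1*sin(2^(2/3)*sqrt(3)*a/2) + C2*cos(2^(2/3)*sqrt(3)*a/2))*exp(-2^(2/3)*a/2)


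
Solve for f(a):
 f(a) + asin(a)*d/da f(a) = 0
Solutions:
 f(a) = C1*exp(-Integral(1/asin(a), a))


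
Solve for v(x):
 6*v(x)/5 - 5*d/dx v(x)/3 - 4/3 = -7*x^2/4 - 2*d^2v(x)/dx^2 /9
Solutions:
 v(x) = C1*exp(3*x*(25 - sqrt(385))/20) + C2*exp(3*x*(sqrt(385) + 25)/20) - 35*x^2/24 - 875*x/216 - 15455/3888


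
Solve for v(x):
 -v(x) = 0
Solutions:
 v(x) = 0


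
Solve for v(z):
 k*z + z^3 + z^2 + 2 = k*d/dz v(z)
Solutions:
 v(z) = C1 + z^2/2 + z^4/(4*k) + z^3/(3*k) + 2*z/k


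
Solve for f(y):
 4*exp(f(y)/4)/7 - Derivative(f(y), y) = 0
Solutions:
 f(y) = 4*log(-1/(C1 + 4*y)) + 4*log(28)


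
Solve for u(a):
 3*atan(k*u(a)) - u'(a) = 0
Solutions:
 Integral(1/atan(_y*k), (_y, u(a))) = C1 + 3*a


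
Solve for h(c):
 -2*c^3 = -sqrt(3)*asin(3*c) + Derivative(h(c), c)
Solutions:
 h(c) = C1 - c^4/2 + sqrt(3)*(c*asin(3*c) + sqrt(1 - 9*c^2)/3)


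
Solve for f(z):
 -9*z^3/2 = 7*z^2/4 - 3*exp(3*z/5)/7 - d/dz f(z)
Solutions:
 f(z) = C1 + 9*z^4/8 + 7*z^3/12 - 5*exp(3*z/5)/7


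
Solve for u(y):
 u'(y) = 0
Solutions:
 u(y) = C1


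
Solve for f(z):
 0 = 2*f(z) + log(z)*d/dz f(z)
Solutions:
 f(z) = C1*exp(-2*li(z))


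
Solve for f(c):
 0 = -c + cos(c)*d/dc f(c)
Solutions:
 f(c) = C1 + Integral(c/cos(c), c)


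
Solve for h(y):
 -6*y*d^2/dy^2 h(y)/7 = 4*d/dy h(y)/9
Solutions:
 h(y) = C1 + C2*y^(13/27)


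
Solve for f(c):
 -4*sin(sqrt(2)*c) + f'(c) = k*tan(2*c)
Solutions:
 f(c) = C1 - k*log(cos(2*c))/2 - 2*sqrt(2)*cos(sqrt(2)*c)


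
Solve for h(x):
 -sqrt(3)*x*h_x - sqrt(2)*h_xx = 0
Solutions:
 h(x) = C1 + C2*erf(6^(1/4)*x/2)


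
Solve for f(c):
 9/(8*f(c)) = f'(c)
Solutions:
 f(c) = -sqrt(C1 + 9*c)/2
 f(c) = sqrt(C1 + 9*c)/2


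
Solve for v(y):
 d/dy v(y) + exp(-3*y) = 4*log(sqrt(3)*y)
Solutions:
 v(y) = C1 + 4*y*log(y) + 2*y*(-2 + log(3)) + exp(-3*y)/3


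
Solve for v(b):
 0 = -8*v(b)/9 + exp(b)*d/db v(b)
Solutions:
 v(b) = C1*exp(-8*exp(-b)/9)


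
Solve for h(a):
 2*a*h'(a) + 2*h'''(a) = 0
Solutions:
 h(a) = C1 + Integral(C2*airyai(-a) + C3*airybi(-a), a)


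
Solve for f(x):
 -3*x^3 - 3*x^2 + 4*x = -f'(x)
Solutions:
 f(x) = C1 + 3*x^4/4 + x^3 - 2*x^2


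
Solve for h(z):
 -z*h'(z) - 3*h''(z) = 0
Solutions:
 h(z) = C1 + C2*erf(sqrt(6)*z/6)


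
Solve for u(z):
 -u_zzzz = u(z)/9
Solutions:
 u(z) = (C1*sin(sqrt(6)*z/6) + C2*cos(sqrt(6)*z/6))*exp(-sqrt(6)*z/6) + (C3*sin(sqrt(6)*z/6) + C4*cos(sqrt(6)*z/6))*exp(sqrt(6)*z/6)


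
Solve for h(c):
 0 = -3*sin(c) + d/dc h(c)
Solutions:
 h(c) = C1 - 3*cos(c)


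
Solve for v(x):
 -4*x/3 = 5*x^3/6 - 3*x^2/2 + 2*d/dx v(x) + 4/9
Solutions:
 v(x) = C1 - 5*x^4/48 + x^3/4 - x^2/3 - 2*x/9


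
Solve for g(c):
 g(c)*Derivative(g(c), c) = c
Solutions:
 g(c) = -sqrt(C1 + c^2)
 g(c) = sqrt(C1 + c^2)


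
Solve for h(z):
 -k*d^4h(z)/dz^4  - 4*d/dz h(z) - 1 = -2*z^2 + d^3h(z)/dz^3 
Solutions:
 h(z) = C1 + C2*exp(-z*((sqrt(((54 + k^(-2))^2 - 1/k^4)/k^2) + 54/k + k^(-3))^(1/3) + 1/k + 1/(k^2*(sqrt(((54 + k^(-2))^2 - 1/k^4)/k^2) + 54/k + k^(-3))^(1/3)))/3) + C3*exp(z*((sqrt(((54 + k^(-2))^2 - 1/k^4)/k^2) + 54/k + k^(-3))^(1/3) - sqrt(3)*I*(sqrt(((54 + k^(-2))^2 - 1/k^4)/k^2) + 54/k + k^(-3))^(1/3) - 2/k - 4/(k^2*(-1 + sqrt(3)*I)*(sqrt(((54 + k^(-2))^2 - 1/k^4)/k^2) + 54/k + k^(-3))^(1/3)))/6) + C4*exp(z*((sqrt(((54 + k^(-2))^2 - 1/k^4)/k^2) + 54/k + k^(-3))^(1/3) + sqrt(3)*I*(sqrt(((54 + k^(-2))^2 - 1/k^4)/k^2) + 54/k + k^(-3))^(1/3) - 2/k + 4/(k^2*(1 + sqrt(3)*I)*(sqrt(((54 + k^(-2))^2 - 1/k^4)/k^2) + 54/k + k^(-3))^(1/3)))/6) + z^3/6 - z/2
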